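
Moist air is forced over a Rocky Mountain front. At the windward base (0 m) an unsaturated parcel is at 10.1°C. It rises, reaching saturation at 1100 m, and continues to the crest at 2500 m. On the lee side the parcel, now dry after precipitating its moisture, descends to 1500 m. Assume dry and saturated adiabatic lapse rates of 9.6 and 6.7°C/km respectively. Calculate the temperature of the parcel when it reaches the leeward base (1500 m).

0 → 1100 m (dry, 9.6°C/km): ΔT = -9.6 × 1.1 = -10.56°C → T = -0.46°C
1100 → 2500 m (saturated, 6.7°C/km): ΔT = -6.7 × 1.4 = -9.38°C → T = -9.84°C
2500 → 1500 m (dry descent, 9.6°C/km): ΔT = +9.6 × 1 = +9.6°C → T = -0.24°C

-0.24°C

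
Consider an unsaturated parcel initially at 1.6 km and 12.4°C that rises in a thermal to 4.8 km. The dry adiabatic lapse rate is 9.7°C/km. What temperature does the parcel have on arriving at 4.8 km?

From 1600 m to 4800 m (dry adiabatic): cools by 9.7 × 3.2 = 31.04°C, giving -18.64°C.

-18.64°C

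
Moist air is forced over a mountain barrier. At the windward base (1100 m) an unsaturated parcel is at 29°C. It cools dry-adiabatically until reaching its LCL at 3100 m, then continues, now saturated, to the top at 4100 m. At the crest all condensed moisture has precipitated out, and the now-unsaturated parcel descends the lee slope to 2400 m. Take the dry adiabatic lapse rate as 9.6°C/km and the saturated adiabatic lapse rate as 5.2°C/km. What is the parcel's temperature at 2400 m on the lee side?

1100–3100 m, dry: Δz = 2 km ⇒ ΔT = -19.2°C; T = 9.8°C
3100–4100 m, saturated: Δz = 1 km ⇒ ΔT = -5.2°C; T = 4.6°C
4100–2400 m, dry descent: Δz = 1.7 km ⇒ ΔT = +16.32°C; T = 20.92°C

20.92°C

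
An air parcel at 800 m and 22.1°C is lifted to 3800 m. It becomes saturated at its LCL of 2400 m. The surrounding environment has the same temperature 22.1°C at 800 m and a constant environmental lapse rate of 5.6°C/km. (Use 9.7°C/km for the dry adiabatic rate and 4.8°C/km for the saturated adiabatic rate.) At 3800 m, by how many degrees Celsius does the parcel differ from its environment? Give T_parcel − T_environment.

-5.44°C (parcel cooler than environment)

Parcel:
  From 800 m to 2400 m (dry): cools by 9.7 × 1.6 = 15.52°C, giving 6.58°C.
  From 2400 m to 3800 m (saturated): cools by 4.8 × 1.4 = 6.72°C, giving -0.14°C.
Environment:
  From 800 m to 3800 m (environment): cools by 5.6 × 3 = 16.8°C, giving 5.3°C.
T_parcel − T_env = -0.14 − 5.3 = -5.44°C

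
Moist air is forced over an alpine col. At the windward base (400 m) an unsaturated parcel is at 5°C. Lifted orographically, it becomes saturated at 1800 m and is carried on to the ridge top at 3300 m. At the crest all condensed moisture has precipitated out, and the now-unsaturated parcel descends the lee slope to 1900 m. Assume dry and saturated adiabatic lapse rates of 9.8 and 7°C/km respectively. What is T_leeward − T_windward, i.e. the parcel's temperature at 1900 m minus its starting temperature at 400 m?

-10.5°C

From 400 m to 1800 m (dry): cools by 9.8 × 1.4 = 13.72°C, giving -8.72°C.
From 1800 m to 3300 m (saturated): cools by 7 × 1.5 = 10.5°C, giving -19.22°C.
From 3300 m to 1900 m (dry descent): warms by 9.8 × 1.4 = 13.72°C, giving -5.5°C.
Net change vs windward start: -5.5 − 5 = -10.5°C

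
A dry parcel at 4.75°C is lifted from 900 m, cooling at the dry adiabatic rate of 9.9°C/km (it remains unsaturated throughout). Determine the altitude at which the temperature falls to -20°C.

Height above start = (4.75 − (-20)) / 9.9 = 2.5 km
Altitude = 900 m + 2500 m = 3400 m

3400 m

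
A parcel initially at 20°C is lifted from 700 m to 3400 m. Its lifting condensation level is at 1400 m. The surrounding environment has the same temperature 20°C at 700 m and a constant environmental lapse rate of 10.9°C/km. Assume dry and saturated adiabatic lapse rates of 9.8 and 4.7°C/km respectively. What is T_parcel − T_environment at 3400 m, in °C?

+13.17°C (parcel warmer than environment)

Parcel:
  From 700 m to 1400 m (dry): cools by 9.8 × 0.7 = 6.86°C, giving 13.14°C.
  From 1400 m to 3400 m (saturated): cools by 4.7 × 2 = 9.4°C, giving 3.74°C.
Environment:
  From 700 m to 3400 m (environment): cools by 10.9 × 2.7 = 29.43°C, giving -9.43°C.
T_parcel − T_env = 3.74 − (-9.43) = +13.17°C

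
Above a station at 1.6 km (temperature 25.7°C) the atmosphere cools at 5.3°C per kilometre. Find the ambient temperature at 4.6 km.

Environmental to 4600 m: -5.3 × 3 km = -15.9°C, so T = 9.8°C.

9.8°C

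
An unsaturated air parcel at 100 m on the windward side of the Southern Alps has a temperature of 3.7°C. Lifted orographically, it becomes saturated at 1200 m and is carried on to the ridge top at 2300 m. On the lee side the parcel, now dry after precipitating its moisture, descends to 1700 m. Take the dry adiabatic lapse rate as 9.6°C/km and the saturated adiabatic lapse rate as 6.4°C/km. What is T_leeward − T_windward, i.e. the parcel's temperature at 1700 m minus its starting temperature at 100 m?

-11.84°C

100 → 1200 m (dry, 9.6°C/km): ΔT = -9.6 × 1.1 = -10.56°C → T = -6.86°C
1200 → 2300 m (saturated, 6.4°C/km): ΔT = -6.4 × 1.1 = -7.04°C → T = -13.9°C
2300 → 1700 m (dry descent, 9.6°C/km): ΔT = +9.6 × 0.6 = +5.76°C → T = -8.14°C
Net change vs windward start: -8.14 − 3.7 = -11.84°C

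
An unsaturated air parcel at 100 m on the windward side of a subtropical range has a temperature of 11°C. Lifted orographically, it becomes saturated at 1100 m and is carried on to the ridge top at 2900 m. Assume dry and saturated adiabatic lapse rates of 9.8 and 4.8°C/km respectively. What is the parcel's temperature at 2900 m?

From 100 m to 1100 m (dry): cools by 9.8 × 1 = 9.8°C, giving 1.2°C.
From 1100 m to 2900 m (saturated): cools by 4.8 × 1.8 = 8.64°C, giving -7.44°C.

-7.44°C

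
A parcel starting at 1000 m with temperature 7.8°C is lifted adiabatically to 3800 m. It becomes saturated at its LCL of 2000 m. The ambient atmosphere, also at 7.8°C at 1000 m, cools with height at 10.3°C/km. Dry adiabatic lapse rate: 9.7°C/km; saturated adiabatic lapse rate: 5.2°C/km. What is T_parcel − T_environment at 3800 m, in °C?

+9.78°C (parcel warmer than environment)

Parcel:
  Dry to 2000 m: -9.7 × 1 km = -9.7°C, so T = -1.9°C.
  Saturated to 3800 m: -5.2 × 1.8 km = -9.36°C, so T = -11.26°C.
Environment:
  Environment to 3800 m: -10.3 × 2.8 km = -28.84°C, so T = -21.04°C.
T_parcel − T_env = -11.26 − (-21.04) = +9.78°C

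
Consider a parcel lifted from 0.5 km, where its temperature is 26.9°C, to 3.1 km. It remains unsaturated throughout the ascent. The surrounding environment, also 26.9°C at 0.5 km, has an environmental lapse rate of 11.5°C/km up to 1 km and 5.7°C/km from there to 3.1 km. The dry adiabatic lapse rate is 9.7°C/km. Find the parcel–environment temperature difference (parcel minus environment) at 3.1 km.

Parcel:
  500–3100 m, dry: Δz = 2.6 km ⇒ ΔT = -25.22°C; T = 1.68°C
Environment:
  500–1000 m, environment, lower layer: Δz = 0.5 km ⇒ ΔT = -5.75°C; T = 21.15°C
  1000–3100 m, environment, upper layer: Δz = 2.1 km ⇒ ΔT = -11.97°C; T = 9.18°C
T_parcel − T_env = 1.68 − 9.18 = -7.5°C

-7.5°C (parcel cooler than environment)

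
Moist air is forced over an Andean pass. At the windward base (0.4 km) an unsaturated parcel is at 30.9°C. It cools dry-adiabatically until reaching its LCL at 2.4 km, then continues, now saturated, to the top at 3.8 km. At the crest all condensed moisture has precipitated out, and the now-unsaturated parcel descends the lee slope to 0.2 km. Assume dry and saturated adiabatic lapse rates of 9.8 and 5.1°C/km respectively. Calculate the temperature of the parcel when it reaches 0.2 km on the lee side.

Dry to 2400 m: -9.8 × 2 km = -19.6°C, so T = 11.3°C.
Saturated to 3800 m: -5.1 × 1.4 km = -7.14°C, so T = 4.16°C.
Dry descent to 200 m: +9.8 × 3.6 km = +35.28°C, so T = 39.44°C.

39.44°C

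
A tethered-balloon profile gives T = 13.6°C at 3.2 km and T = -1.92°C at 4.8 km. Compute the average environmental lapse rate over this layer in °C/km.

9.7°C/km

Γ = −ΔT/Δz = (13.6 − (-1.92)) / (4800 − 3200) m
  = 15.52°C / 1.6 km = 9.7°C/km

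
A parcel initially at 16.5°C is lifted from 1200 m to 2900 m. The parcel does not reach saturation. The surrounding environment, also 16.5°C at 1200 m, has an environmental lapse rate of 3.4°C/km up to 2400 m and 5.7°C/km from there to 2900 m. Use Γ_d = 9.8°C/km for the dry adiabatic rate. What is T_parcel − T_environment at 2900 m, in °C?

-9.73°C (parcel cooler than environment)

Parcel:
  1200–2900 m, dry: Δz = 1.7 km ⇒ ΔT = -16.66°C; T = -0.16°C
Environment:
  1200–2400 m, environment, lower layer: Δz = 1.2 km ⇒ ΔT = -4.08°C; T = 12.42°C
  2400–2900 m, environment, upper layer: Δz = 0.5 km ⇒ ΔT = -2.85°C; T = 9.57°C
T_parcel − T_env = -0.16 − 9.57 = -9.73°C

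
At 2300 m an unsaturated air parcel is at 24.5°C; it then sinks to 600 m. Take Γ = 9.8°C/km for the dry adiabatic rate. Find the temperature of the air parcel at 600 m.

41.16°C

2300 → 600 m (dry adiabatic, 9.8°C/km): ΔT = +9.8 × 1.7 = +16.66°C → T = 41.16°C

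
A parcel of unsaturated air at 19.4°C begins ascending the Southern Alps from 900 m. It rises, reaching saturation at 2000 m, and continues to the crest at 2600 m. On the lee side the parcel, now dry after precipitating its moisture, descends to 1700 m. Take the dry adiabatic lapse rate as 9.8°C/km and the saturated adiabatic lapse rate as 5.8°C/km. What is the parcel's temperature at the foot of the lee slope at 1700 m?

From 900 m to 2000 m (dry): cools by 9.8 × 1.1 = 10.78°C, giving 8.62°C.
From 2000 m to 2600 m (saturated): cools by 5.8 × 0.6 = 3.48°C, giving 5.14°C.
From 2600 m to 1700 m (dry descent): warms by 9.8 × 0.9 = 8.82°C, giving 13.96°C.

13.96°C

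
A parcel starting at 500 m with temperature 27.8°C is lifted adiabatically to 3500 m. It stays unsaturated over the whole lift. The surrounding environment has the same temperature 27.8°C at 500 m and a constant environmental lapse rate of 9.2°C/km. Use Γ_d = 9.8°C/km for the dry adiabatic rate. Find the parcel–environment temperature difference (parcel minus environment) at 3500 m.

Parcel:
  Dry to 3500 m: -9.8 × 3 km = -29.4°C, so T = -1.6°C.
Environment:
  Environment to 3500 m: -9.2 × 3 km = -27.6°C, so T = 0.2°C.
T_parcel − T_env = -1.6 − 0.2 = -1.8°C

-1.8°C (parcel cooler than environment)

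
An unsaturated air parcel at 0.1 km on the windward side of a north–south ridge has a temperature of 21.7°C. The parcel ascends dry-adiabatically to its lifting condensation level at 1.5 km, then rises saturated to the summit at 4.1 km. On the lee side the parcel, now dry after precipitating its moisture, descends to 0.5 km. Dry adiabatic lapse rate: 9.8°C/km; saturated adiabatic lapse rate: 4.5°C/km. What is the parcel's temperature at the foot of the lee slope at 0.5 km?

Dry to 1500 m: -9.8 × 1.4 km = -13.72°C, so T = 7.98°C.
Saturated to 4100 m: -4.5 × 2.6 km = -11.7°C, so T = -3.72°C.
Dry descent to 500 m: +9.8 × 3.6 km = +35.28°C, so T = 31.56°C.

31.56°C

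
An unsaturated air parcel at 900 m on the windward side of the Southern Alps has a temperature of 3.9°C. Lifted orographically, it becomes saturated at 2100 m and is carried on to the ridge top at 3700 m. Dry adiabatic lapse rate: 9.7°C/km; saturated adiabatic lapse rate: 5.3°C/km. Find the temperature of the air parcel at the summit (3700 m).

From 900 m to 2100 m (dry): cools by 9.7 × 1.2 = 11.64°C, giving -7.74°C.
From 2100 m to 3700 m (saturated): cools by 5.3 × 1.6 = 8.48°C, giving -16.22°C.

-16.22°C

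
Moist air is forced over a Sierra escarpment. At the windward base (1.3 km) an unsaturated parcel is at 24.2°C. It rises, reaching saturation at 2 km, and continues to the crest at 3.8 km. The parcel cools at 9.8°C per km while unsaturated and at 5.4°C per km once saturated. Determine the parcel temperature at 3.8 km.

Dry to 2000 m: -9.8 × 0.7 km = -6.86°C, so T = 17.34°C.
Saturated to 3800 m: -5.4 × 1.8 km = -9.72°C, so T = 7.62°C.

7.62°C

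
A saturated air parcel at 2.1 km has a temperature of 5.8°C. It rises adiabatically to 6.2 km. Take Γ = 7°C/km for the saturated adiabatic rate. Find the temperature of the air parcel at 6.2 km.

-22.9°C

2100 → 6200 m (saturated adiabatic, 7°C/km): ΔT = -7 × 4.1 = -28.7°C → T = -22.9°C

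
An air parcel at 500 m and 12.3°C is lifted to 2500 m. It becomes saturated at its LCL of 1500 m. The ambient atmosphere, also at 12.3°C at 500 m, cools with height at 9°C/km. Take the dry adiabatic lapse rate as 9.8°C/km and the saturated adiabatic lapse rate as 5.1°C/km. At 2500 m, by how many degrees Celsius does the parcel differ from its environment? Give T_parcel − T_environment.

Parcel:
  From 500 m to 1500 m (dry): cools by 9.8 × 1 = 9.8°C, giving 2.5°C.
  From 1500 m to 2500 m (saturated): cools by 5.1 × 1 = 5.1°C, giving -2.6°C.
Environment:
  From 500 m to 2500 m (environment): cools by 9 × 2 = 18°C, giving -5.7°C.
T_parcel − T_env = -2.6 − (-5.7) = +3.1°C

+3.1°C (parcel warmer than environment)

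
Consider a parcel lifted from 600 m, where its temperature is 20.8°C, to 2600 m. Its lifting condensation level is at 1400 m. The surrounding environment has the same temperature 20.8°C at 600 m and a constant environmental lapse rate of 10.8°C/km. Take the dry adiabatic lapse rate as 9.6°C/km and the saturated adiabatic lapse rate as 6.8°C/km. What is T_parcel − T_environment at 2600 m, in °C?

Parcel:
  From 600 m to 1400 m (dry): cools by 9.6 × 0.8 = 7.68°C, giving 13.12°C.
  From 1400 m to 2600 m (saturated): cools by 6.8 × 1.2 = 8.16°C, giving 4.96°C.
Environment:
  From 600 m to 2600 m (environment): cools by 10.8 × 2 = 21.6°C, giving -0.8°C.
T_parcel − T_env = 4.96 − (-0.8) = +5.76°C

+5.76°C (parcel warmer than environment)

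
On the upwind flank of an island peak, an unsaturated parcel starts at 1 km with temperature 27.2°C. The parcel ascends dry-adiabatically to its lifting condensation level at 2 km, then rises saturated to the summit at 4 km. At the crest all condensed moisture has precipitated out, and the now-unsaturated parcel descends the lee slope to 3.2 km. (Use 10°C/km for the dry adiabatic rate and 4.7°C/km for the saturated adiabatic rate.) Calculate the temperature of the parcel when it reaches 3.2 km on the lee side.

15.8°C

1000–2000 m, dry: Δz = 1 km ⇒ ΔT = -10°C; T = 17.2°C
2000–4000 m, saturated: Δz = 2 km ⇒ ΔT = -9.4°C; T = 7.8°C
4000–3200 m, dry descent: Δz = 0.8 km ⇒ ΔT = +8°C; T = 15.8°C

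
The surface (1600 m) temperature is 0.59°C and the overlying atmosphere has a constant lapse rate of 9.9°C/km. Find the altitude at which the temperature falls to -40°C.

Height above start = (0.59 − (-40)) / 9.9 = 4.1 km
Altitude = 1600 m + 4100 m = 5700 m

5700 m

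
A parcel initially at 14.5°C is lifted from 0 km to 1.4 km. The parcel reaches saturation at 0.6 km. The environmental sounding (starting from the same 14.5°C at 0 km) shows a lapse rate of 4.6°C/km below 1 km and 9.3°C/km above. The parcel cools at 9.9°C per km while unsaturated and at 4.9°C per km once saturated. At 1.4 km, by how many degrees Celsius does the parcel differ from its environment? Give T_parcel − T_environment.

-1.54°C (parcel cooler than environment)

Parcel:
  0–600 m, dry: Δz = 0.6 km ⇒ ΔT = -5.94°C; T = 8.56°C
  600–1400 m, saturated: Δz = 0.8 km ⇒ ΔT = -3.92°C; T = 4.64°C
Environment:
  0–1000 m, environment, lower layer: Δz = 1 km ⇒ ΔT = -4.6°C; T = 9.9°C
  1000–1400 m, environment, upper layer: Δz = 0.4 km ⇒ ΔT = -3.72°C; T = 6.18°C
T_parcel − T_env = 4.64 − 6.18 = -1.54°C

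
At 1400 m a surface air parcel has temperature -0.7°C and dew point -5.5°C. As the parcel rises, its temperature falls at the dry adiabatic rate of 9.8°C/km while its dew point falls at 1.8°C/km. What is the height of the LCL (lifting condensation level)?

T and T_d converge at 9.8 − 1.8 = 8°C per km
Height above start = (-0.7 − (-5.5)) / 8 = 0.6 km
LCL altitude = 1400 m + 600 m = 2000 m

2000 m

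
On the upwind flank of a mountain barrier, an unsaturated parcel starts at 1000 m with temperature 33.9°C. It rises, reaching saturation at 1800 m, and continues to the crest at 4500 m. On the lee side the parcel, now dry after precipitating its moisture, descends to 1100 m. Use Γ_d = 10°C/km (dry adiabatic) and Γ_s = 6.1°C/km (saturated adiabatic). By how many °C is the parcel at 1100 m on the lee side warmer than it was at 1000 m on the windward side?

+9.53°C

1000 → 1800 m (dry, 10°C/km): ΔT = -10 × 0.8 = -8°C → T = 25.9°C
1800 → 4500 m (saturated, 6.1°C/km): ΔT = -6.1 × 2.7 = -16.47°C → T = 9.43°C
4500 → 1100 m (dry descent, 10°C/km): ΔT = +10 × 3.4 = +34°C → T = 43.43°C
Net change vs windward start: 43.43 − 33.9 = +9.53°C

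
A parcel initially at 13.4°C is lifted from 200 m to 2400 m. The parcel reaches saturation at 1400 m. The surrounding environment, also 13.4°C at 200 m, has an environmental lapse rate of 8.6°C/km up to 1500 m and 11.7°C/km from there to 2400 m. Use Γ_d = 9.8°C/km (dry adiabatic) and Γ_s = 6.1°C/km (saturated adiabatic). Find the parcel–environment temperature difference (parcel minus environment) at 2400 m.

Parcel:
  200 → 1400 m (dry, 9.8°C/km): ΔT = -9.8 × 1.2 = -11.76°C → T = 1.64°C
  1400 → 2400 m (saturated, 6.1°C/km): ΔT = -6.1 × 1 = -6.1°C → T = -4.46°C
Environment:
  200 → 1500 m (environment, lower layer, 8.6°C/km): ΔT = -8.6 × 1.3 = -11.18°C → T = 2.22°C
  1500 → 2400 m (environment, upper layer, 11.7°C/km): ΔT = -11.7 × 0.9 = -10.53°C → T = -8.31°C
T_parcel − T_env = -4.46 − (-8.31) = +3.85°C

+3.85°C (parcel warmer than environment)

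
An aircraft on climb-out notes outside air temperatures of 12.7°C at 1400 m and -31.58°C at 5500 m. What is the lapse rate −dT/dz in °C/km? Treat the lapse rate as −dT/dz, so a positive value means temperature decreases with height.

10.8°C/km

Γ = −ΔT/Δz = (12.7 − (-31.58)) / (5500 − 1400) m
  = 44.28°C / 4.1 km = 10.8°C/km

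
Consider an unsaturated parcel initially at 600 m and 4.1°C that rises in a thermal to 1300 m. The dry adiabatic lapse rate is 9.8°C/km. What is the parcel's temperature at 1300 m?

600–1300 m, dry adiabatic: Δz = 0.7 km ⇒ ΔT = -6.86°C; T = -2.76°C

-2.76°C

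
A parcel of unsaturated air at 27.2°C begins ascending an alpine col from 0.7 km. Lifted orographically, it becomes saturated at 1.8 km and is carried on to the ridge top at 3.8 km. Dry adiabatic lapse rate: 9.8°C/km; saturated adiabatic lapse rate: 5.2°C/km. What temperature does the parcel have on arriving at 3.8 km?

6.02°C

700 → 1800 m (dry, 9.8°C/km): ΔT = -9.8 × 1.1 = -10.78°C → T = 16.42°C
1800 → 3800 m (saturated, 5.2°C/km): ΔT = -5.2 × 2 = -10.4°C → T = 6.02°C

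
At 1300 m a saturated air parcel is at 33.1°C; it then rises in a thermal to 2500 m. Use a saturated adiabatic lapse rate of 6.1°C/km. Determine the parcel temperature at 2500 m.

Saturated adiabatic to 2500 m: -6.1 × 1.2 km = -7.32°C, so T = 25.78°C.

25.78°C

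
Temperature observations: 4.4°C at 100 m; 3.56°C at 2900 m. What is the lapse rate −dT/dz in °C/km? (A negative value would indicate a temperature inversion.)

Γ = −ΔT/Δz = (4.4 − 3.56) / (2900 − 100) m
  = 0.84°C / 2.8 km = 0.3°C/km

0.3°C/km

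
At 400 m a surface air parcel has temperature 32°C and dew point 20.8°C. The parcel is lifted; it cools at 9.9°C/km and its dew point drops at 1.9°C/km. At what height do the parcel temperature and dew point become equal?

T and T_d converge at 9.9 − 1.9 = 8°C per km
Height above start = (32 − 20.8) / 8 = 1.4 km
LCL altitude = 400 m + 1400 m = 1800 m

1800 m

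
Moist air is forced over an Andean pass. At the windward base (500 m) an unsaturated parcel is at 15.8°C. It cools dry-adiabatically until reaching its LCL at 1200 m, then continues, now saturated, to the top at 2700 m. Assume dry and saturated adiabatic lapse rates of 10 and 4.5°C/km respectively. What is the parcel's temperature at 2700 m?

500 → 1200 m (dry, 10°C/km): ΔT = -10 × 0.7 = -7°C → T = 8.8°C
1200 → 2700 m (saturated, 4.5°C/km): ΔT = -4.5 × 1.5 = -6.75°C → T = 2.05°C

2.05°C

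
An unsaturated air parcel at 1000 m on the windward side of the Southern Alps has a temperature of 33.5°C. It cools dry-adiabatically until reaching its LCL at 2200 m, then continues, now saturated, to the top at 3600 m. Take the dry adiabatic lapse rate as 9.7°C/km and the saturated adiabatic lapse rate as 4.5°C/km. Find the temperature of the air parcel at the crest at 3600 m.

15.56°C

From 1000 m to 2200 m (dry): cools by 9.7 × 1.2 = 11.64°C, giving 21.86°C.
From 2200 m to 3600 m (saturated): cools by 4.5 × 1.4 = 6.3°C, giving 15.56°C.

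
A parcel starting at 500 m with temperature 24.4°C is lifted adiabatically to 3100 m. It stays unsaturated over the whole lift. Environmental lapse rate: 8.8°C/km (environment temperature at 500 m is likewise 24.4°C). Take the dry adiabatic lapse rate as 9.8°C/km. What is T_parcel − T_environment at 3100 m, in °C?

Parcel:
  500 → 3100 m (dry, 9.8°C/km): ΔT = -9.8 × 2.6 = -25.48°C → T = -1.08°C
Environment:
  500 → 3100 m (environment, 8.8°C/km): ΔT = -8.8 × 2.6 = -22.88°C → T = 1.52°C
T_parcel − T_env = -1.08 − 1.52 = -2.6°C

-2.6°C (parcel cooler than environment)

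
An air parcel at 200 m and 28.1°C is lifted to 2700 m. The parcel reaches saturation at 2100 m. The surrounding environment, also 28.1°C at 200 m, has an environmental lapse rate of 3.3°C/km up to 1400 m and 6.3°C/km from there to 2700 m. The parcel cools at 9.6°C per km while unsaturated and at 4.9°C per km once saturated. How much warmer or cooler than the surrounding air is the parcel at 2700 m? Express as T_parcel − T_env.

-9.03°C (parcel cooler than environment)

Parcel:
  200–2100 m, dry: Δz = 1.9 km ⇒ ΔT = -18.24°C; T = 9.86°C
  2100–2700 m, saturated: Δz = 0.6 km ⇒ ΔT = -2.94°C; T = 6.92°C
Environment:
  200–1400 m, environment, lower layer: Δz = 1.2 km ⇒ ΔT = -3.96°C; T = 24.14°C
  1400–2700 m, environment, upper layer: Δz = 1.3 km ⇒ ΔT = -8.19°C; T = 15.95°C
T_parcel − T_env = 6.92 − 15.95 = -9.03°C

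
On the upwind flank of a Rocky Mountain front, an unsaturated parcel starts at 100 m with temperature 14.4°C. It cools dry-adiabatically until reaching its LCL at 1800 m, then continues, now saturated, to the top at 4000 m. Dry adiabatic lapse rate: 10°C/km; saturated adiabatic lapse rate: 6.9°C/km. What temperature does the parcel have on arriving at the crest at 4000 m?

Dry to 1800 m: -10 × 1.7 km = -17°C, so T = -2.6°C.
Saturated to 4000 m: -6.9 × 2.2 km = -15.18°C, so T = -17.78°C.

-17.78°C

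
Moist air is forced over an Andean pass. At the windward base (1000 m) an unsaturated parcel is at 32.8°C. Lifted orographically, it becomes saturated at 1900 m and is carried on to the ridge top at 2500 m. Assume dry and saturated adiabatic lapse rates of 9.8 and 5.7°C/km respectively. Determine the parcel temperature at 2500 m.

1000 → 1900 m (dry, 9.8°C/km): ΔT = -9.8 × 0.9 = -8.82°C → T = 23.98°C
1900 → 2500 m (saturated, 5.7°C/km): ΔT = -5.7 × 0.6 = -3.42°C → T = 20.56°C

20.56°C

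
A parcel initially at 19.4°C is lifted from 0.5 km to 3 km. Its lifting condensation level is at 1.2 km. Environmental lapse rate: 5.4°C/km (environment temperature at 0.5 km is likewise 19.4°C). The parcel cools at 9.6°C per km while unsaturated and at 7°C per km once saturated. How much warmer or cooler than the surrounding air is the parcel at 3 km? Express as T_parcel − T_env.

Parcel:
  From 500 m to 1200 m (dry): cools by 9.6 × 0.7 = 6.72°C, giving 12.68°C.
  From 1200 m to 3000 m (saturated): cools by 7 × 1.8 = 12.6°C, giving 0.08°C.
Environment:
  From 500 m to 3000 m (environment): cools by 5.4 × 2.5 = 13.5°C, giving 5.9°C.
T_parcel − T_env = 0.08 − 5.9 = -5.82°C

-5.82°C (parcel cooler than environment)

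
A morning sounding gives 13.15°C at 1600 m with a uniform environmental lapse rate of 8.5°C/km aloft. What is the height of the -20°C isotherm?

5500 m

Height above start = (13.15 − (-20)) / 8.5 = 3.9 km
Altitude = 1600 m + 3900 m = 5500 m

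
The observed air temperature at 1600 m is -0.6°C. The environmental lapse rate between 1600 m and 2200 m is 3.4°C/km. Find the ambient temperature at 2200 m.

From 1600 m to 2200 m (environmental): cools by 3.4 × 0.6 = 2.04°C, giving -2.64°C.

-2.64°C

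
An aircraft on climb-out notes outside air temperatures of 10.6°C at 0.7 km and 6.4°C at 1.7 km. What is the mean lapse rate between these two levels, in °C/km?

Γ = −ΔT/Δz = (10.6 − 6.4) / (1700 − 700) m
  = 4.2°C / 1 km = 4.2°C/km

4.2°C/km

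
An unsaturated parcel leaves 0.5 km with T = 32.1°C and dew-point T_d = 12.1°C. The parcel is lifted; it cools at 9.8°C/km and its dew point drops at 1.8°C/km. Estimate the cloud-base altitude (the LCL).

3 km

T and T_d converge at 9.8 − 1.8 = 8°C per km
Height above start = (32.1 − 12.1) / 8 = 2.5 km
LCL altitude = 500 m + 2500 m = 3000 m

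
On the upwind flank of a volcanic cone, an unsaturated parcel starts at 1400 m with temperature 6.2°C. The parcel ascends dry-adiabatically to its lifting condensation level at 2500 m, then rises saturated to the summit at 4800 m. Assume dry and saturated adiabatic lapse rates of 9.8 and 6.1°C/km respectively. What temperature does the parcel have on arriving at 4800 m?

1400–2500 m, dry: Δz = 1.1 km ⇒ ΔT = -10.78°C; T = -4.58°C
2500–4800 m, saturated: Δz = 2.3 km ⇒ ΔT = -14.03°C; T = -18.61°C

-18.61°C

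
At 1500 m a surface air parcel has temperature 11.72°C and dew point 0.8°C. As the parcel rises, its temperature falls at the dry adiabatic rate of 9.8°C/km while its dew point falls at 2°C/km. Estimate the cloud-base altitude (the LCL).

T and T_d converge at 9.8 − 2 = 7.8°C per km
Height above start = (11.72 − 0.8) / 7.8 = 1.4 km
LCL altitude = 1500 m + 1400 m = 2900 m

2900 m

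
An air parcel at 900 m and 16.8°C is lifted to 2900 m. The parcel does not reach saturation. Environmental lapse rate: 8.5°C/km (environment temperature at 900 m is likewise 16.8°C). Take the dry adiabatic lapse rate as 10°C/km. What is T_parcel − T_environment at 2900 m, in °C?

-3°C (parcel cooler than environment)

Parcel:
  900–2900 m, dry: Δz = 2 km ⇒ ΔT = -20°C; T = -3.2°C
Environment:
  900–2900 m, environment: Δz = 2 km ⇒ ΔT = -17°C; T = -0.2°C
T_parcel − T_env = -3.2 − (-0.2) = -3°C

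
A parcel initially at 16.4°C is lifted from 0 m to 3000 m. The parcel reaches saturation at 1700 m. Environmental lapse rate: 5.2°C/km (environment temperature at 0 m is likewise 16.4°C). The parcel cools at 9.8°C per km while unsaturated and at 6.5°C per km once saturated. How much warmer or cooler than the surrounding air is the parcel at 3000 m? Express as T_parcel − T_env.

Parcel:
  0–1700 m, dry: Δz = 1.7 km ⇒ ΔT = -16.66°C; T = -0.26°C
  1700–3000 m, saturated: Δz = 1.3 km ⇒ ΔT = -8.45°C; T = -8.71°C
Environment:
  0–3000 m, environment: Δz = 3 km ⇒ ΔT = -15.6°C; T = 0.8°C
T_parcel − T_env = -8.71 − 0.8 = -9.51°C

-9.51°C (parcel cooler than environment)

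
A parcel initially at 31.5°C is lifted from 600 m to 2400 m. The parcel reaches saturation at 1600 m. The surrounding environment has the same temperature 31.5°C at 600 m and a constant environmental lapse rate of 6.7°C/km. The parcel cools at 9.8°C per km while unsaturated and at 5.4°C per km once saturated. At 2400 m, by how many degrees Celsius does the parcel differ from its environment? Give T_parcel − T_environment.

Parcel:
  Dry to 1600 m: -9.8 × 1 km = -9.8°C, so T = 21.7°C.
  Saturated to 2400 m: -5.4 × 0.8 km = -4.32°C, so T = 17.38°C.
Environment:
  Environment to 2400 m: -6.7 × 1.8 km = -12.06°C, so T = 19.44°C.
T_parcel − T_env = 17.38 − 19.44 = -2.06°C

-2.06°C (parcel cooler than environment)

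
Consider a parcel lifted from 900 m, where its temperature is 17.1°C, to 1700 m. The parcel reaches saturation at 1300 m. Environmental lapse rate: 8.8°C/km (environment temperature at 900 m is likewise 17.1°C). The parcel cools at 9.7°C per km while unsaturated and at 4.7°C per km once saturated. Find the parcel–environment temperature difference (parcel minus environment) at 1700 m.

Parcel:
  900–1300 m, dry: Δz = 0.4 km ⇒ ΔT = -3.88°C; T = 13.22°C
  1300–1700 m, saturated: Δz = 0.4 km ⇒ ΔT = -1.88°C; T = 11.34°C
Environment:
  900–1700 m, environment: Δz = 0.8 km ⇒ ΔT = -7.04°C; T = 10.06°C
T_parcel − T_env = 11.34 − 10.06 = +1.28°C

+1.28°C (parcel warmer than environment)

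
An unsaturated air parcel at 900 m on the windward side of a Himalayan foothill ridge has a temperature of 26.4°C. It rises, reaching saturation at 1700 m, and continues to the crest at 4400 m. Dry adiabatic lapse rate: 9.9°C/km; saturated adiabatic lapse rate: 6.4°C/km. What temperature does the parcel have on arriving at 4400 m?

Dry to 1700 m: -9.9 × 0.8 km = -7.92°C, so T = 18.48°C.
Saturated to 4400 m: -6.4 × 2.7 km = -17.28°C, so T = 1.2°C.

1.2°C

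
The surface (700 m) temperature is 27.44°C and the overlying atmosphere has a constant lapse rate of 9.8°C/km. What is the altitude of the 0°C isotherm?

Height above start = (27.44 − 0) / 9.8 = 2.8 km
Altitude = 700 m + 2800 m = 3500 m

3500 m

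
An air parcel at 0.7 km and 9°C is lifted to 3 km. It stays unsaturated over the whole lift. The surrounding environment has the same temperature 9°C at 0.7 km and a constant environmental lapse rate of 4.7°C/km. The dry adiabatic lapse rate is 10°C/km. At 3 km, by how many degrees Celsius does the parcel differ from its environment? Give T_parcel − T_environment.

Parcel:
  700–3000 m, dry: Δz = 2.3 km ⇒ ΔT = -23°C; T = -14°C
Environment:
  700–3000 m, environment: Δz = 2.3 km ⇒ ΔT = -10.81°C; T = -1.81°C
T_parcel − T_env = -14 − (-1.81) = -12.19°C

-12.19°C (parcel cooler than environment)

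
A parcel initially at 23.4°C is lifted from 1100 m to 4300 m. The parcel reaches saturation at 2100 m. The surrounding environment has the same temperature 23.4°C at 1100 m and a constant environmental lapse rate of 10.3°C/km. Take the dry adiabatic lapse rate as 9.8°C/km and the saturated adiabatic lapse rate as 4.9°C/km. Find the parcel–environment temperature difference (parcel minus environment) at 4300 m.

+12.38°C (parcel warmer than environment)

Parcel:
  1100–2100 m, dry: Δz = 1 km ⇒ ΔT = -9.8°C; T = 13.6°C
  2100–4300 m, saturated: Δz = 2.2 km ⇒ ΔT = -10.78°C; T = 2.82°C
Environment:
  1100–4300 m, environment: Δz = 3.2 km ⇒ ΔT = -32.96°C; T = -9.56°C
T_parcel − T_env = 2.82 − (-9.56) = +12.38°C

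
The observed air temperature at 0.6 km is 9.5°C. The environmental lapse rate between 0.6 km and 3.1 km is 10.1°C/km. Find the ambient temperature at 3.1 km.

From 600 m to 3100 m (environmental): cools by 10.1 × 2.5 = 25.25°C, giving -15.75°C.

-15.75°C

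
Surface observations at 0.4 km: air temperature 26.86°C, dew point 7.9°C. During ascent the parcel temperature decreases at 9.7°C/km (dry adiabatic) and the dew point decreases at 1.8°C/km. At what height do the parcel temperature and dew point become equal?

T and T_d converge at 9.7 − 1.8 = 7.9°C per km
Height above start = (26.86 − 7.9) / 7.9 = 2.4 km
LCL altitude = 400 m + 2400 m = 2800 m

2.8 km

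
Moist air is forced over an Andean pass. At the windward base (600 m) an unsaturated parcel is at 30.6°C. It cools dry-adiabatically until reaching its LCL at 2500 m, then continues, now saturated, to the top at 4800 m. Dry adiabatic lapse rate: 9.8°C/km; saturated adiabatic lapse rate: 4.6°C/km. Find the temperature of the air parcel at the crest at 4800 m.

1.4°C

From 600 m to 2500 m (dry): cools by 9.8 × 1.9 = 18.62°C, giving 11.98°C.
From 2500 m to 4800 m (saturated): cools by 4.6 × 2.3 = 10.58°C, giving 1.4°C.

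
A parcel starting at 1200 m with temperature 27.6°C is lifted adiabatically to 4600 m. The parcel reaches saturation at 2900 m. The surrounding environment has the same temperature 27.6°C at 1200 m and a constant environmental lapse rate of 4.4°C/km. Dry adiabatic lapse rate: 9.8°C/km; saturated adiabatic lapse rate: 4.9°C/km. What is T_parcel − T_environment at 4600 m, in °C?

Parcel:
  Dry to 2900 m: -9.8 × 1.7 km = -16.66°C, so T = 10.94°C.
  Saturated to 4600 m: -4.9 × 1.7 km = -8.33°C, so T = 2.61°C.
Environment:
  Environment to 4600 m: -4.4 × 3.4 km = -14.96°C, so T = 12.64°C.
T_parcel − T_env = 2.61 − 12.64 = -10.03°C

-10.03°C (parcel cooler than environment)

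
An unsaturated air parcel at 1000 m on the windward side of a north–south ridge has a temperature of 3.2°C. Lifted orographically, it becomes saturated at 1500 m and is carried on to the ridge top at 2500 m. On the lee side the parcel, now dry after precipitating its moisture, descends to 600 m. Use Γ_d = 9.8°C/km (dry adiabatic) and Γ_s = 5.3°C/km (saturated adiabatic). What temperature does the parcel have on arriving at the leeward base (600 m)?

11.62°C

1000–1500 m, dry: Δz = 0.5 km ⇒ ΔT = -4.9°C; T = -1.7°C
1500–2500 m, saturated: Δz = 1 km ⇒ ΔT = -5.3°C; T = -7°C
2500–600 m, dry descent: Δz = 1.9 km ⇒ ΔT = +18.62°C; T = 11.62°C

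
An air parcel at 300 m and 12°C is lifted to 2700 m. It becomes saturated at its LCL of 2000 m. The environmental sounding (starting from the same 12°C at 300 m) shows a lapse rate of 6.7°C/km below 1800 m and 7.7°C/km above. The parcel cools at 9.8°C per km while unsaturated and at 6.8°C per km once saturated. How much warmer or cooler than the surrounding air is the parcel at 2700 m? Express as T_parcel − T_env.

-4.44°C (parcel cooler than environment)

Parcel:
  Dry to 2000 m: -9.8 × 1.7 km = -16.66°C, so T = -4.66°C.
  Saturated to 2700 m: -6.8 × 0.7 km = -4.76°C, so T = -9.42°C.
Environment:
  Environment, lower layer to 1800 m: -6.7 × 1.5 km = -10.05°C, so T = 1.95°C.
  Environment, upper layer to 2700 m: -7.7 × 0.9 km = -6.93°C, so T = -4.98°C.
T_parcel − T_env = -9.42 − (-4.98) = -4.44°C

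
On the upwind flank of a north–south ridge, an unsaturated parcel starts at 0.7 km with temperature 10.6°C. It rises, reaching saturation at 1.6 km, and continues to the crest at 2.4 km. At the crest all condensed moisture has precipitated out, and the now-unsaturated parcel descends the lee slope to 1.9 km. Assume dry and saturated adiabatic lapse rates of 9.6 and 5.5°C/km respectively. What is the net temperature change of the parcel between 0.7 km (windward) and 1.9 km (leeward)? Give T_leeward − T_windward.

-8.24°C

700–1600 m, dry: Δz = 0.9 km ⇒ ΔT = -8.64°C; T = 1.96°C
1600–2400 m, saturated: Δz = 0.8 km ⇒ ΔT = -4.4°C; T = -2.44°C
2400–1900 m, dry descent: Δz = 0.5 km ⇒ ΔT = +4.8°C; T = 2.36°C
Net change vs windward start: 2.36 − 10.6 = -8.24°C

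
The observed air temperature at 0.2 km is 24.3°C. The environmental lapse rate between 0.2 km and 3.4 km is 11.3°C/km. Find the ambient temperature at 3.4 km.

Environmental to 3400 m: -11.3 × 3.2 km = -36.16°C, so T = -11.86°C.

-11.86°C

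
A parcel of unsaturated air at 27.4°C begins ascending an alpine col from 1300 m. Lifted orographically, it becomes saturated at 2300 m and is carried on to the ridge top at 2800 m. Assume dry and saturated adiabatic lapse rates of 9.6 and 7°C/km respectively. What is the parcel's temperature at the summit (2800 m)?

1300–2300 m, dry: Δz = 1 km ⇒ ΔT = -9.6°C; T = 17.8°C
2300–2800 m, saturated: Δz = 0.5 km ⇒ ΔT = -3.5°C; T = 14.3°C

14.3°C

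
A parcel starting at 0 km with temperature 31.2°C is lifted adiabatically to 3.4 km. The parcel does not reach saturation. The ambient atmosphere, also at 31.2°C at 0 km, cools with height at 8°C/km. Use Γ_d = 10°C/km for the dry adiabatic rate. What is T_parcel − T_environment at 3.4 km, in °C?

Parcel:
  0 → 3400 m (dry, 10°C/km): ΔT = -10 × 3.4 = -34°C → T = -2.8°C
Environment:
  0 → 3400 m (environment, 8°C/km): ΔT = -8 × 3.4 = -27.2°C → T = 4°C
T_parcel − T_env = -2.8 − 4 = -6.8°C

-6.8°C (parcel cooler than environment)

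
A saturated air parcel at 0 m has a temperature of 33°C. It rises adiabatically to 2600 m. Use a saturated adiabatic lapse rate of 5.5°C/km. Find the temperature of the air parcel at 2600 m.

0 → 2600 m (saturated adiabatic, 5.5°C/km): ΔT = -5.5 × 2.6 = -14.3°C → T = 18.7°C

18.7°C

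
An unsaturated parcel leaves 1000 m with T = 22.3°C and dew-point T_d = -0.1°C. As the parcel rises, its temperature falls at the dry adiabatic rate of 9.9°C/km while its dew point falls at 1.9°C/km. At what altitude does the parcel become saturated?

T and T_d converge at 9.9 − 1.9 = 8°C per km
Height above start = (22.3 − (-0.1)) / 8 = 2.8 km
LCL altitude = 1000 m + 2800 m = 3800 m

3800 m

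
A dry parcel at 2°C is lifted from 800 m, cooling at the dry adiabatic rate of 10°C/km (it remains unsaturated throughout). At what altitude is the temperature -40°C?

Height above start = (2 − (-40)) / 10 = 4.2 km
Altitude = 800 m + 4200 m = 5000 m

5000 m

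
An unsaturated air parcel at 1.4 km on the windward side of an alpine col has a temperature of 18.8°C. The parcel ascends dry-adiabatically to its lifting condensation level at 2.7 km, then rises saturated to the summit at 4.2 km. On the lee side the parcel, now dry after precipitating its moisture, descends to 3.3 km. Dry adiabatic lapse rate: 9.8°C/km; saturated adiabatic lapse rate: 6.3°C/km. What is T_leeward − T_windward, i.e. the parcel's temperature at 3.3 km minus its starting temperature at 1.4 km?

Dry to 2700 m: -9.8 × 1.3 km = -12.74°C, so T = 6.06°C.
Saturated to 4200 m: -6.3 × 1.5 km = -9.45°C, so T = -3.39°C.
Dry descent to 3300 m: +9.8 × 0.9 km = +8.82°C, so T = 5.43°C.
Net change vs windward start: 5.43 − 18.8 = -13.37°C

-13.37°C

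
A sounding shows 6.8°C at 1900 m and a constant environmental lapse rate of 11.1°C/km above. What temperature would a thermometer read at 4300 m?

-19.84°C

Environmental to 4300 m: -11.1 × 2.4 km = -26.64°C, so T = -19.84°C.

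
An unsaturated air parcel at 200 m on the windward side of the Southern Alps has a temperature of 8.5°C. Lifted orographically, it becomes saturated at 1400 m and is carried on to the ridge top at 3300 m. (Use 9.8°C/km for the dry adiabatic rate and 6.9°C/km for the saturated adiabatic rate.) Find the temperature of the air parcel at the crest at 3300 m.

From 200 m to 1400 m (dry): cools by 9.8 × 1.2 = 11.76°C, giving -3.26°C.
From 1400 m to 3300 m (saturated): cools by 6.9 × 1.9 = 13.11°C, giving -16.37°C.

-16.37°C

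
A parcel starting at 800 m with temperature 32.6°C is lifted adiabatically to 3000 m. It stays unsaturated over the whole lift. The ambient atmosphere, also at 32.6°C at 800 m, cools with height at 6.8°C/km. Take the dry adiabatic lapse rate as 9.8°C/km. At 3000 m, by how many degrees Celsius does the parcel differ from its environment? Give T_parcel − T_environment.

-6.6°C (parcel cooler than environment)

Parcel:
  800–3000 m, dry: Δz = 2.2 km ⇒ ΔT = -21.56°C; T = 11.04°C
Environment:
  800–3000 m, environment: Δz = 2.2 km ⇒ ΔT = -14.96°C; T = 17.64°C
T_parcel − T_env = 11.04 − 17.64 = -6.6°C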